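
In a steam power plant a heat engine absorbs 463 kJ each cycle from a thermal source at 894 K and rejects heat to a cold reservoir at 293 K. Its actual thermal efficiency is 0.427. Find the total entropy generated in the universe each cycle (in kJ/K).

W = η·Q_H = 0.427 × 463 = 197.7 kJ, so Q_C = Q_H − W = 265.3 kJ.
Reservoir entropy changes: ΔS_H = −Q_H/T_H = −463/894.00 = -0.5179 kJ/K and ΔS_C = +Q_C/T_C = 265.3/293.00 = 0.9055 kJ/K.
ΔS_univ = −Q_H/T_H + Q_C/T_C = 0.388 kJ/K (> 0, since η = 0.427 < η_Carnot = 0.672).

ΔS_univ ≈ 0.388 kJ/K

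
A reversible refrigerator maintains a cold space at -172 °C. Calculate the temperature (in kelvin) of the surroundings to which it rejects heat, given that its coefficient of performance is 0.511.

T_H ≈ 299 K

T_C = -172 °C → -172 + 273.15 = 101.15 K.
COP_R = T_C/(T_H − T_C) ⇒ T_H = T_C·(1 + 1/COP_R) = 101.15 × (1 + 1/0.511) = 299 K.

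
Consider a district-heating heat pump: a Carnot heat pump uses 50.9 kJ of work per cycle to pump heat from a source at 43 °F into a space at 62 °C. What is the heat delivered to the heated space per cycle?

T_H = 62 °C → 62 + 273.15 = 335.15 K.
T_C = 43 °F → (43 − 32) × 5/9 = 6.11 °C = 279.26 K.
The Carnot heat-pump COP is COP_HP = T_H/(T_H − T_C) = 335.15/55.89 = 5.9967.
Q_H = COP_HP · W = 5.9967 × 50.9 = 305 kJ.

Q_H ≈ 305 kJ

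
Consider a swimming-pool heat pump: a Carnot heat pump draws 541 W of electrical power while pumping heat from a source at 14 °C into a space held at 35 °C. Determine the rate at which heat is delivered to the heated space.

T_H = 35 °C → 35 + 273.15 = 308.15 K.
T_C = 14 °C → 14 + 273.15 = 287.15 K.
COP_HP = T_H/(T_H − T_C) = 308.15/21.00 = 14.6738.
Q_H = COP_HP · W = 14.6738 × 541 = 7940 W.

Q̇_H ≈ 7940 W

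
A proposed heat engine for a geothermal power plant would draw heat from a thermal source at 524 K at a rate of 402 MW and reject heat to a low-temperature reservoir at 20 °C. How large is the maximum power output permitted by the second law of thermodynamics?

T_C = 20 °C → 20 + 273.15 = 293.15 K.
By the Carnot theorem, η_max = 1 − T_C/T_H = 1 − 293.15/524.00 = 0.4406.
W_max = η_max · Q_H = 0.4406 × 402 = 177.1 MW.

Ẇ_max ≈ 177.1 MW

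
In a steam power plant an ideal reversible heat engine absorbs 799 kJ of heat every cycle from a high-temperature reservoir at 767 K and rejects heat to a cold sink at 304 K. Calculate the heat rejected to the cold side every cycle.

Q_C ≈ 317 kJ

The Carnot efficiency is η = 1 − T_C/T_H = 1 − 304.00/767.00 = 0.6037.
For a reversible cycle Q_C/Q_H = T_C/T_H, so Q_C = 799 × 304.00/767.00 = 317 kJ.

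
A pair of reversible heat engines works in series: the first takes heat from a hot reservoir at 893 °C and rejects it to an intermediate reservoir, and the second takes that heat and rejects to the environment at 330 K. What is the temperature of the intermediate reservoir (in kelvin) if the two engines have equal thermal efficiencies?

T_H = 893 °C → 893 + 273.15 = 1166.15 K.
Equal efficiencies require 1 − T_m/T_H = 1 − T_C/T_m, i.e. T_m/T_H = T_C/T_m, so T_m = √(T_H·T_C) = √(1166.15 × 330.00) = 620 K.

T_m ≈ 620 K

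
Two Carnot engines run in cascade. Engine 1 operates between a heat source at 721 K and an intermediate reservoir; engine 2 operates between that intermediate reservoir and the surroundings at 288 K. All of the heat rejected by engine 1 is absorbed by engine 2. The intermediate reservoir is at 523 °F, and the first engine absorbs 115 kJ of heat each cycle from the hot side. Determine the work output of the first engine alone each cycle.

W₁ ≈ 27.92 kJ

T_m = 523 °F → (523 − 32) × 5/9 = 272.78 °C = 545.93 K.
First-stage efficiency η₁ = 1 − T_m/T_H = 1 − 545.93/721.00 = 0.2428.
W₁ = η₁·Q_H = 0.2428 × 115 = 27.92 kJ.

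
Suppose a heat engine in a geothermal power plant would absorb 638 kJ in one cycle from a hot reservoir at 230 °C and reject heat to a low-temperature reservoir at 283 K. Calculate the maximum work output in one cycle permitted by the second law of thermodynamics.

W_max ≈ 279 kJ

T_H = 230 °C → 230 + 273.15 = 503.15 K.
The upper bound on efficiency is η_max = 1 − T_C/T_H = 1 − 283.00/503.15 = 0.4375.
W_max = η_max · Q_H = 0.4375 × 638 = 279 kJ.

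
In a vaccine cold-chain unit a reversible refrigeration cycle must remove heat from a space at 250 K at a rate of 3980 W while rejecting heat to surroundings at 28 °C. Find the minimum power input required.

T_H = 28 °C → 28 + 273.15 = 301.15 K.
Carnot COP: COP_R = T_C/(T_H − T_C) = 250.00/51.15 = 4.8876.
W = Q_C/COP_R = 3980/4.8876 = 814 W.

Ẇ_in ≈ 814 W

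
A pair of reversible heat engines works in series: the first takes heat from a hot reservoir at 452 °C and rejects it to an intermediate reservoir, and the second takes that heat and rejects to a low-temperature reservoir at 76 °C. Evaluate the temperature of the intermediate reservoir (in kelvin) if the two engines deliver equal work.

T_H = 452 °C → 452 + 273.15 = 725.15 K.
T_C = 76 °C → 76 + 273.15 = 349.15 K.
For reversible stages Q_m = Q_H·(T_m/T_H). Setting W₁ = Q_H(1 − T_m/T_H) equal to W₂ = Q_m(1 − T_C/T_m) = Q_H·(T_m − T_C)/T_H gives T_H − T_m = T_m − T_C, so T_m = (T_H + T_C)/2 = (725.15 + 349.15)/2 = 537 K.

T_m ≈ 537 K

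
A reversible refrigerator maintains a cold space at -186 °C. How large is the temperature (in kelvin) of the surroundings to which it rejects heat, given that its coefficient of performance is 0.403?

T_H ≈ 303 K

T_C = -186 °C → -186 + 273.15 = 87.15 K.
COP_R = T_C/(T_H − T_C) ⇒ T_H = T_C·(1 + 1/COP_R) = 87.15 × (1 + 1/0.403) = 303 K.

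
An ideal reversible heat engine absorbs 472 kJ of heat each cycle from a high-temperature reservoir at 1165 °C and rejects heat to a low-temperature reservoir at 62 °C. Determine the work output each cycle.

T_H = 1165 °C → 1165 + 273.15 = 1438.15 K.
T_C = 62 °C → 62 + 273.15 = 335.15 K.
Carnot efficiency: η = 1 − T_C/T_H = 1 − 335.15/1438.15 = 0.7670.
W = η·Q_H = 0.7670 × 472 = 362 kJ.

W ≈ 362 kJ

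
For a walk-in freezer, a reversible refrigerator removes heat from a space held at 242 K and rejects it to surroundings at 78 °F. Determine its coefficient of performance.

COP_R ≈ 4.268

T_H = 78 °F → (78 − 32) × 5/9 = 25.56 °C = 298.71 K.
COP_R = T_C/(T_H − T_C) = 242.00/(298.71 − 242.00) = 4.268.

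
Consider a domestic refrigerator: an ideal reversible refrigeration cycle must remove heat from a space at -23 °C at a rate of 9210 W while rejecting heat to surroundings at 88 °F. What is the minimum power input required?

Ẇ_in ≈ 1990 W

T_H = 88 °F → (88 − 32) × 5/9 = 31.11 °C = 304.26 K.
T_C = -23 °C → -23 + 273.15 = 250.15 K.
Carnot COP: COP_R = T_C/(T_H − T_C) = 250.15/54.11 = 4.6229.
W = Q_C/COP_R = 9210/4.6229 = 1990 W.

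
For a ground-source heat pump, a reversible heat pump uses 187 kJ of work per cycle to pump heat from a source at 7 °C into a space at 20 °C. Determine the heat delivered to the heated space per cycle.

T_H = 20 °C → 20 + 273.15 = 293.15 K.
T_C = 7 °C → 7 + 273.15 = 280.15 K.
The Carnot heat-pump COP is COP_HP = T_H/(T_H − T_C) = 293.15/13.00 = 22.5500.
Q_H = COP_HP · W = 22.5500 × 187 = 4217 kJ.

Q_H ≈ 4217 kJ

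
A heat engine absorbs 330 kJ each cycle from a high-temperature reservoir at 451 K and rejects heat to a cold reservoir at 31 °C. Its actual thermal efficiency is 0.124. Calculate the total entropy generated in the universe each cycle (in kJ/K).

T_C = 31 °C → 31 + 273.15 = 304.15 K.
W = η·Q_H = 0.124 × 330 = 40.92 kJ, so Q_C = Q_H − W = 289.1 kJ.
Entropy balance on the reservoirs: −Q_H/T_H = -0.7317 kJ/K, +Q_C/T_C = 0.9505 kJ/K.
ΔS_univ = −Q_H/T_H + Q_C/T_C = 0.2187 kJ/K (> 0, since η = 0.124 < η_Carnot = 0.326).

ΔS_univ ≈ 0.2187 kJ/K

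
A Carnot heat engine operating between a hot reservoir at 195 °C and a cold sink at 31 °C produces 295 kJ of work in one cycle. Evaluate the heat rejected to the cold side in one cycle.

T_H = 195 °C → 195 + 273.15 = 468.15 K.
T_C = 31 °C → 31 + 273.15 = 304.15 K.
The Carnot efficiency is η = 1 − T_C/T_H = 1 − 304.15/468.15 = 0.3503.
Since Q_C/Q_H = T_C/T_H and Q_H = W/η, Q_C = W·T_C/(T_H − T_C) = 295 × 304.15/164.00 = 547 kJ.

Q_C ≈ 547 kJ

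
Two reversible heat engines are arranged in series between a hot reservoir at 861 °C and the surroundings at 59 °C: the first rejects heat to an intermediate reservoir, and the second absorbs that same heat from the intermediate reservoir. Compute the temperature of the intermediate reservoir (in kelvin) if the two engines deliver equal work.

T_H = 861 °C → 861 + 273.15 = 1134.15 K.
T_C = 59 °C → 59 + 273.15 = 332.15 K.
For reversible stages Q_m = Q_H·(T_m/T_H). Setting W₁ = Q_H(1 − T_m/T_H) equal to W₂ = Q_m(1 − T_C/T_m) = Q_H·(T_m − T_C)/T_H gives T_H − T_m = T_m − T_C, so T_m = (T_H + T_C)/2 = (1134.15 + 332.15)/2 = 733.2 K.

T_m ≈ 733.2 K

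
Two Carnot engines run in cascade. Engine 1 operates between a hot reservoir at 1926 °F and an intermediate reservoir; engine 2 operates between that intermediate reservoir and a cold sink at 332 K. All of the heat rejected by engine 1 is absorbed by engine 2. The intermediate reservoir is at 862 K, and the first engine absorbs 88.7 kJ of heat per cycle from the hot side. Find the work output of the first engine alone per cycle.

T_H = 1926 °F → (1926 − 32) × 5/9 = 1052.22 °C = 1325.37 K.
First-stage efficiency η₁ = 1 − T_m/T_H = 1 − 862.00/1325.37 = 0.3496.
W₁ = η₁·Q_H = 0.3496 × 88.7 = 31.0 kJ.

W₁ ≈ 31.0 kJ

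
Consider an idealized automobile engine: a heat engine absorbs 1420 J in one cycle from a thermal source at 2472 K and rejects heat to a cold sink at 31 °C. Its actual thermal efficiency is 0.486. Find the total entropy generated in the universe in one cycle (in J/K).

T_C = 31 °C → 31 + 273.15 = 304.15 K.
W = η·Q_H = 0.486 × 1420 = 690.1 J, so Q_C = Q_H − W = 729.9 J.
Entropy balance on the reservoirs: −Q_H/T_H = -0.5744 J/K, +Q_C/T_C = 2.400 J/K.
ΔS_univ = −Q_H/T_H + Q_C/T_C = 1.825 J/K (> 0, since η = 0.486 < η_Carnot = 0.877).

ΔS_univ ≈ 1.825 J/K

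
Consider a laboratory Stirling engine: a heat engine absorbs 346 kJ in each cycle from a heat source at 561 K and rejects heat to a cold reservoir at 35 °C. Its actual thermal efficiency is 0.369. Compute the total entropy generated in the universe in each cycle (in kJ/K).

T_C = 35 °C → 35 + 273.15 = 308.15 K.
W = η·Q_H = 0.369 × 346 = 127.7 kJ, so Q_C = Q_H − W = 218.3 kJ.
Entropy balance on the reservoirs: −Q_H/T_H = -0.6168 kJ/K, +Q_C/T_C = 0.7085 kJ/K.
ΔS_univ = −Q_H/T_H + Q_C/T_C = 0.0917 kJ/K (> 0, since η = 0.369 < η_Carnot = 0.451).

ΔS_univ ≈ 0.0917 kJ/K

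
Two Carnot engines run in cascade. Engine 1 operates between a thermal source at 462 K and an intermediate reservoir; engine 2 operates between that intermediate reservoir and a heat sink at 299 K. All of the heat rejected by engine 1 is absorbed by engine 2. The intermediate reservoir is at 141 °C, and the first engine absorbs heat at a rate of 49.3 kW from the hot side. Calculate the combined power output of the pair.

Two reversible stages in series are equivalent to a single Carnot engine between T_H and T_C, so η_total = 1 − T_C/T_H = 1 − 299.00/462.00 = 0.3528.
W_total = η_total · Q_H = 0.3528 × 49.3 = 17.4 kW.

Ẇ_total ≈ 17.4 kW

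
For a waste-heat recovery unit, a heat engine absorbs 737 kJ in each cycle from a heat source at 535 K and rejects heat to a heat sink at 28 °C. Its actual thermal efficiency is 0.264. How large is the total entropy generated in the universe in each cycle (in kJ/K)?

ΔS_univ ≈ 0.4236 kJ/K

T_C = 28 °C → 28 + 273.15 = 301.15 K.
W = η·Q_H = 0.264 × 737 = 194.6 kJ, so Q_C = Q_H − W = 542.4 kJ.
The hot reservoir loses entropy Q_H/T_H = 737/535.00 = 1.378 kJ/K; the cold reservoir gains Q_C/T_C = 542.4/301.15 = 1.801 kJ/K.
ΔS_univ = −Q_H/T_H + Q_C/T_C = 0.4236 kJ/K (> 0, since η = 0.264 < η_Carnot = 0.437).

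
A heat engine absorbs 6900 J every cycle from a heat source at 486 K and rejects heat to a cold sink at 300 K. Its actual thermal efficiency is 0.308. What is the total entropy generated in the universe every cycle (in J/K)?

W = η·Q_H = 0.308 × 6900 = 2125 J, so Q_C = Q_H − W = 4775 J.
Entropy balance on the reservoirs: −Q_H/T_H = -14.20 J/K, +Q_C/T_C = 15.92 J/K.
ΔS_univ = −Q_H/T_H + Q_C/T_C = 1.72 J/K (> 0, since η = 0.308 < η_Carnot = 0.383).

ΔS_univ ≈ 1.72 J/K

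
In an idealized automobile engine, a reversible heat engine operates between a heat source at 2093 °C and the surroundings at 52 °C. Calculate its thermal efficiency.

T_H = 2093 °C → 2093 + 273.15 = 2366.15 K.
T_C = 52 °C → 52 + 273.15 = 325.15 K.
Carnot efficiency: η = 1 − T_C/T_H = 1 − 325.15/2366.15 = 0.863.

η ≈ 0.863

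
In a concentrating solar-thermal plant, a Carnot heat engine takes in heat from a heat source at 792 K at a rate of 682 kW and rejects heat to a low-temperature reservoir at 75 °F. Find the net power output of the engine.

T_C = 75 °F → (75 − 32) × 5/9 = 23.89 °C = 297.04 K.
Carnot efficiency: η = 1 − T_C/T_H = 1 − 297.04/792.00 = 0.6250.
W = η·Q_H = 0.6250 × 682 = 426 kW.

Ẇ ≈ 426 kW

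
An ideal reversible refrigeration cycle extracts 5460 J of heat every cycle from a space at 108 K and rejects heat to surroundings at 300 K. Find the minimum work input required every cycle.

W_in ≈ 9710 J

The reversible coefficient of performance is COP_R = T_C/(T_H − T_C) = 108.00/192.00 = 0.5625.
W = Q_C/COP_R = 5460/0.5625 = 9710 J.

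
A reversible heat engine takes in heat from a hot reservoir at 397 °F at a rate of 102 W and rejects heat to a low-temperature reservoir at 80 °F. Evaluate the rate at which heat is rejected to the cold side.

T_H = 397 °F → (397 − 32) × 5/9 = 202.78 °C = 475.93 K.
T_C = 80 °F → (80 − 32) × 5/9 = 26.67 °C = 299.82 K.
The Carnot efficiency is η = 1 − T_C/T_H = 1 − 299.82/475.93 = 0.3700.
For a reversible cycle Q_C/Q_H = T_C/T_H, so Q_C = 102 × 299.82/475.93 = 64.3 W.

Q̇_C ≈ 64.3 W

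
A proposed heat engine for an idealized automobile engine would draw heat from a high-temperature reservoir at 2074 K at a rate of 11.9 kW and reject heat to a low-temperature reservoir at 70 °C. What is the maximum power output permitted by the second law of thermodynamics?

Ẇ_max ≈ 9.931 kW

T_C = 70 °C → 70 + 273.15 = 343.15 K.
By the Carnot theorem, η_max = 1 − T_C/T_H = 1 − 343.15/2074.00 = 0.8345.
W_max = η_max · Q_H = 0.8345 × 11.9 = 9.931 kW.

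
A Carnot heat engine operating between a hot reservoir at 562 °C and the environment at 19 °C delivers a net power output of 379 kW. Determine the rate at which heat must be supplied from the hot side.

Q̇_H ≈ 583 kW

T_H = 562 °C → 562 + 273.15 = 835.15 K.
T_C = 19 °C → 19 + 273.15 = 292.15 K.
The Carnot efficiency is η = 1 − T_C/T_H = 1 − 292.15/835.15 = 0.6502.
Q_H = W/η = 379/0.6502 = 583 kW.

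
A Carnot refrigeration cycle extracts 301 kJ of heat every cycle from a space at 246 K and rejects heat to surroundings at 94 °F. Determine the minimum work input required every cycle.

T_H = 94 °F → (94 − 32) × 5/9 = 34.44 °C = 307.59 K.
The reversible coefficient of performance is COP_R = T_C/(T_H − T_C) = 246.00/61.59 = 3.9939.
W = Q_C/COP_R = 301/3.9939 = 75.4 kJ.

W_in ≈ 75.4 kJ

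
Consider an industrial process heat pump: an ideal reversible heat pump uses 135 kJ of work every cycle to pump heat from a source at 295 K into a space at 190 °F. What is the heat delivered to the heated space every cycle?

T_H = 190 °F → (190 − 32) × 5/9 = 87.78 °C = 360.93 K.
Reversible heating COP: COP_HP = T_H/(T_H − T_C) = 360.93/65.93 = 5.4746.
Q_H = COP_HP · W = 5.4746 × 135 = 739 kJ.

Q_H ≈ 739 kJ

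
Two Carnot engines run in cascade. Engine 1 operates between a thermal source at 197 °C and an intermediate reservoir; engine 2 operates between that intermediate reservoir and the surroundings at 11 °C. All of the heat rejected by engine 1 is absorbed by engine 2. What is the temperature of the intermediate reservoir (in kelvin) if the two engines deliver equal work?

T_m ≈ 377.1 K

T_H = 197 °C → 197 + 273.15 = 470.15 K.
T_C = 11 °C → 11 + 273.15 = 284.15 K.
For reversible stages Q_m = Q_H·(T_m/T_H). Setting W₁ = Q_H(1 − T_m/T_H) equal to W₂ = Q_m(1 − T_C/T_m) = Q_H·(T_m − T_C)/T_H gives T_H − T_m = T_m − T_C, so T_m = (T_H + T_C)/2 = (470.15 + 284.15)/2 = 377.1 K.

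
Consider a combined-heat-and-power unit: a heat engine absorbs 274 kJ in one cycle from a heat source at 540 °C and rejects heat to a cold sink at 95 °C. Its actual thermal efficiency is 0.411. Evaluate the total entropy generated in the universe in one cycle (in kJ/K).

ΔS_univ ≈ 0.101 kJ/K

T_H = 540 °C → 540 + 273.15 = 813.15 K.
T_C = 95 °C → 95 + 273.15 = 368.15 K.
W = η·Q_H = 0.411 × 274 = 112.6 kJ, so Q_C = Q_H − W = 161.4 kJ.
The hot reservoir loses entropy Q_H/T_H = 274/813.15 = 0.3370 kJ/K; the cold reservoir gains Q_C/T_C = 161.4/368.15 = 0.4384 kJ/K.
ΔS_univ = −Q_H/T_H + Q_C/T_C = 0.101 kJ/K (> 0, since η = 0.411 < η_Carnot = 0.547).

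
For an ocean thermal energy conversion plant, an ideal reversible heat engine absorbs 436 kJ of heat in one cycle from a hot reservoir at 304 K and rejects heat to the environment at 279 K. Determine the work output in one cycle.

W ≈ 35.9 kJ

Since the cycle is reversible, η = 1 − T_C/T_H = 1 − 279.00/304.00 = 0.0822.
W = η·Q_H = 0.0822 × 436 = 35.9 kJ.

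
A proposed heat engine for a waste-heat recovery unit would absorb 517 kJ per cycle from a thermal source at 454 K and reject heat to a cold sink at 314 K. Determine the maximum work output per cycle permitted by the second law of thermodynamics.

By the Carnot theorem, η_max = 1 − T_C/T_H = 1 − 314.00/454.00 = 0.3084.
W_max = η_max · Q_H = 0.3084 × 517 = 159 kJ.

W_max ≈ 159 kJ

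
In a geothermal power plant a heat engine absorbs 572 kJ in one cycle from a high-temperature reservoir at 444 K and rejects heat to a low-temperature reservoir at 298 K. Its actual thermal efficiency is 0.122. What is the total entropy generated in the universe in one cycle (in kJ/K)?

ΔS_univ ≈ 0.3970 kJ/K

W = η·Q_H = 0.122 × 572 = 69.78 kJ, so Q_C = Q_H − W = 502.2 kJ.
Entropy balance on the reservoirs: −Q_H/T_H = -1.288 kJ/K, +Q_C/T_C = 1.685 kJ/K.
ΔS_univ = −Q_H/T_H + Q_C/T_C = 0.3970 kJ/K (> 0, since η = 0.122 < η_Carnot = 0.329).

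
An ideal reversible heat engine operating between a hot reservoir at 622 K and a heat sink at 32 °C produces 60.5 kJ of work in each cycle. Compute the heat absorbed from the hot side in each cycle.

Q_H ≈ 118.8 kJ

T_C = 32 °C → 32 + 273.15 = 305.15 K.
The Carnot efficiency is η = 1 − T_C/T_H = 1 − 305.15/622.00 = 0.5094.
Q_H = W/η = 60.5/0.5094 = 118.8 kJ.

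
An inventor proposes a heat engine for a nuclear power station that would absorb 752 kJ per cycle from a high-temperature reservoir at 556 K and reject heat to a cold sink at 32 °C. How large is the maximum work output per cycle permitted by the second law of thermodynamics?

T_C = 32 °C → 32 + 273.15 = 305.15 K.
No engine can exceed the Carnot limit: η_max = 1 − T_C/T_H = 1 − 305.15/556.00 = 0.4512.
W_max = η_max · Q_H = 0.4512 × 752 = 339 kJ.

W_max ≈ 339 kJ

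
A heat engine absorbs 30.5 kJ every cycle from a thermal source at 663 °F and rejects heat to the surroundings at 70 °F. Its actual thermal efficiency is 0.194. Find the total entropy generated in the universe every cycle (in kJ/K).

T_H = 663 °F → (663 − 32) × 5/9 = 350.56 °C = 623.71 K.
T_C = 70 °F → (70 − 32) × 5/9 = 21.11 °C = 294.26 K.
W = η·Q_H = 0.194 × 30.5 = 5.917 kJ, so Q_C = Q_H − W = 24.58 kJ.
The hot reservoir loses entropy Q_H/T_H = 30.5/623.71 = 0.04890 kJ/K; the cold reservoir gains Q_C/T_C = 24.58/294.26 = 0.08354 kJ/K.
ΔS_univ = −Q_H/T_H + Q_C/T_C = 0.0346 kJ/K (> 0, since η = 0.194 < η_Carnot = 0.528).

ΔS_univ ≈ 0.0346 kJ/K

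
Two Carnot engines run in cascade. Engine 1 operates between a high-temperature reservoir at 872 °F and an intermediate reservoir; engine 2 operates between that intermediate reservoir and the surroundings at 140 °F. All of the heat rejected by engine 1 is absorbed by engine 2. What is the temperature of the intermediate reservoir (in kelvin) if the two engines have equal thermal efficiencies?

T_m ≈ 496.5 K

T_H = 872 °F → (872 − 32) × 5/9 = 466.67 °C = 739.82 K.
T_C = 140 °F → (140 − 32) × 5/9 = 60.00 °C = 333.15 K.
Equal efficiencies require 1 − T_m/T_H = 1 − T_C/T_m, i.e. T_m/T_H = T_C/T_m, so T_m = √(T_H·T_C) = √(739.82 × 333.15) = 496.5 K.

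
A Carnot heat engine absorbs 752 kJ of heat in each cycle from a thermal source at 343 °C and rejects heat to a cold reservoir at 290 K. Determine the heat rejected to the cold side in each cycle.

Q_C ≈ 354 kJ

T_H = 343 °C → 343 + 273.15 = 616.15 K.
The Carnot efficiency is η = 1 − T_C/T_H = 1 − 290.00/616.15 = 0.5293.
For a reversible cycle Q_C/Q_H = T_C/T_H, so Q_C = 752 × 290.00/616.15 = 354 kJ.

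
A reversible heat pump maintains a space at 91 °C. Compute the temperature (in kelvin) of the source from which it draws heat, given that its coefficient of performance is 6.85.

T_H = 91 °C → 91 + 273.15 = 364.15 K.
COP_HP = T_H/(T_H − T_C) ⇒ T_C = T_H·(COP_HP − 1)/COP_HP = 364.15 × (6.85 − 1)/6.85 = 311 K.

T_C ≈ 311 K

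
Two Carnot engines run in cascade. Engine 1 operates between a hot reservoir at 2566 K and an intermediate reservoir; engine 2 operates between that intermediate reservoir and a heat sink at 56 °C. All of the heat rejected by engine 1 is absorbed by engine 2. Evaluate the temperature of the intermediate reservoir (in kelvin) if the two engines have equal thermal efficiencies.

T_C = 56 °C → 56 + 273.15 = 329.15 K.
Equal efficiencies require 1 − T_m/T_H = 1 − T_C/T_m, i.e. T_m/T_H = T_C/T_m, so T_m = √(T_H·T_C) = √(2566.00 × 329.15) = 919 K.

T_m ≈ 919 K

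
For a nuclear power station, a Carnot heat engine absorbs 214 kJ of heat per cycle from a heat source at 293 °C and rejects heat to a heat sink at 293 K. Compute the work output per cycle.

W ≈ 103.2 kJ

T_H = 293 °C → 293 + 273.15 = 566.15 K.
η_rev = 1 − T_C/T_H = 1 − 293.00/566.15 = 0.4825.
W = η·Q_H = 0.4825 × 214 = 103.2 kJ.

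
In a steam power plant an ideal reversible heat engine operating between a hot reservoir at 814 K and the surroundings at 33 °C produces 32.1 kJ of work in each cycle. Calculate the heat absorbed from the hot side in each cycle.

Q_H ≈ 51.5 kJ

T_C = 33 °C → 33 + 273.15 = 306.15 K.
The Carnot efficiency is η = 1 − T_C/T_H = 1 − 306.15/814.00 = 0.6239.
Q_H = W/η = 32.1/0.6239 = 51.5 kJ.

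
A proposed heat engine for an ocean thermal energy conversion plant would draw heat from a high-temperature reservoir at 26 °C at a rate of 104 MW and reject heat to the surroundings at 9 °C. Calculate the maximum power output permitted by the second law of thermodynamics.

Ẇ_max ≈ 5.91 MW

T_H = 26 °C → 26 + 273.15 = 299.15 K.
T_C = 9 °C → 9 + 273.15 = 282.15 K.
By the Carnot theorem, η_max = 1 − T_C/T_H = 1 − 282.15/299.15 = 0.0568.
W_max = η_max · Q_H = 0.0568 × 104 = 5.91 MW.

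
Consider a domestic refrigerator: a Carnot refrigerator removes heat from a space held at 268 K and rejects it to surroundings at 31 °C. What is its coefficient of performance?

T_H = 31 °C → 31 + 273.15 = 304.15 K.
Carnot COP: COP_R = T_C/(T_H − T_C) = 268.00/(304.15 − 268.00) = 7.41.

COP_R ≈ 7.41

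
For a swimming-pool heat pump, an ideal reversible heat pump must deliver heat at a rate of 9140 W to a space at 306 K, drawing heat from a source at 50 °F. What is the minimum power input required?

Ẇ_in ≈ 682.5 W

T_C = 50 °F → (50 − 32) × 5/9 = 10.00 °C = 283.15 K.
The Carnot heat-pump COP is COP_HP = T_H/(T_H − T_C) = 306.00/22.85 = 13.3917.
W = Q_H/COP_HP = 9140/13.3917 = 682.5 W.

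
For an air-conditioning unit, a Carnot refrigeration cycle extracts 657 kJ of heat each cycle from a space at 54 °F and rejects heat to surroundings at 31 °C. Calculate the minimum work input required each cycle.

T_H = 31 °C → 31 + 273.15 = 304.15 K.
T_C = 54 °F → (54 − 32) × 5/9 = 12.22 °C = 285.37 K.
COP_R = T_C/(T_H − T_C) = 285.37/18.78 = 15.1973.
W = Q_C/COP_R = 657/15.1973 = 43.23 kJ.

W_in ≈ 43.23 kJ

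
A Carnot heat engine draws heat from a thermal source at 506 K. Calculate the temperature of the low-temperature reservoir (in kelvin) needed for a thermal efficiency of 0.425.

T_C ≈ 291 K

From η = 1 − T_C/T_H, T_C = T_H·(1 − η) = 506.00 × (1 − 0.425) = 291 K.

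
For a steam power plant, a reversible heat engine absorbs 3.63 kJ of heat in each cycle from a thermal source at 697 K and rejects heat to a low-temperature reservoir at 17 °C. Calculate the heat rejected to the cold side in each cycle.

Q_C ≈ 1.51 kJ

T_C = 17 °C → 17 + 273.15 = 290.15 K.
Carnot efficiency: η = 1 − T_C/T_H = 1 − 290.15/697.00 = 0.5837.
For a reversible cycle Q_C/Q_H = T_C/T_H, so Q_C = 3.63 × 290.15/697.00 = 1.51 kJ.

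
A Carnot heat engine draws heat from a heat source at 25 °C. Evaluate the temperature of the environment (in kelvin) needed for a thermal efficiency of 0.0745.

T_C ≈ 276 K

T_H = 25 °C → 25 + 273.15 = 298.15 K.
From η = 1 − T_C/T_H, T_C = T_H·(1 − η) = 298.15 × (1 − 0.0745) = 276 K.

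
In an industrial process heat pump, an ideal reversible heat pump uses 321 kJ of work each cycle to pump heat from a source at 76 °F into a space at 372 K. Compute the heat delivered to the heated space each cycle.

T_C = 76 °F → (76 − 32) × 5/9 = 24.44 °C = 297.59 K.
The Carnot heat-pump COP is COP_HP = T_H/(T_H − T_C) = 372.00/74.41 = 4.9996.
Q_H = COP_HP · W = 4.9996 × 321 = 1605 kJ.

Q_H ≈ 1605 kJ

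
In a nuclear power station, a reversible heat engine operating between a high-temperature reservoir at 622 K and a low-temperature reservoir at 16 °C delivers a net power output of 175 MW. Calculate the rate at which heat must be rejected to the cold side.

Q̇_C ≈ 152.0 MW

T_C = 16 °C → 16 + 273.15 = 289.15 K.
The Carnot efficiency is η = 1 − T_C/T_H = 1 − 289.15/622.00 = 0.5351.
Since Q_C/Q_H = T_C/T_H and Q_H = W/η, Q_C = W·T_C/(T_H − T_C) = 175 × 289.15/332.85 = 152.0 MW.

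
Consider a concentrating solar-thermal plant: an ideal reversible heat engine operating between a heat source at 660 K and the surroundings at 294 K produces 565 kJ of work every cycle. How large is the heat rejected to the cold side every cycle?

For a reversible engine, η = 1 − T_C/T_H = 1 − 294.00/660.00 = 0.5545.
Since Q_C/Q_H = T_C/T_H and Q_H = W/η, Q_C = W·T_C/(T_H − T_C) = 565 × 294.00/366.00 = 454 kJ.

Q_C ≈ 454 kJ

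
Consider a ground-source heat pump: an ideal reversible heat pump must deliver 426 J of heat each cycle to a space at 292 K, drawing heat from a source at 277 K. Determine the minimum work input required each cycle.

For a reversible heat pump, COP_HP = T_H/(T_H − T_C) = 292.00/15.00 = 19.4667.
W = Q_H/COP_HP = 426/19.4667 = 21.88 J.

W_in ≈ 21.88 J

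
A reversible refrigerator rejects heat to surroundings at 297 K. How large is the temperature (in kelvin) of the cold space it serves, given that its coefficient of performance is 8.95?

T_C ≈ 267 K

COP_R = T_C/(T_H − T_C) ⇒ T_C = T_H·COP_R/(1 + COP_R) = 297.00 × 8.95/(1 + 8.95) = 267 K.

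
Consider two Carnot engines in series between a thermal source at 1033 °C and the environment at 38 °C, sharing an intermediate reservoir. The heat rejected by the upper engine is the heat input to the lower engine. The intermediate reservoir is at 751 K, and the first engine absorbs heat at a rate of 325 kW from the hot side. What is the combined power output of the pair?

T_H = 1033 °C → 1033 + 273.15 = 1306.15 K.
T_C = 38 °C → 38 + 273.15 = 311.15 K.
Two reversible stages in series are equivalent to a single Carnot engine between T_H and T_C, so η_total = 1 − T_C/T_H = 1 − 311.15/1306.15 = 0.7618.
W_total = η_total · Q_H = 0.7618 × 325 = 247.6 kW.

Ẇ_total ≈ 247.6 kW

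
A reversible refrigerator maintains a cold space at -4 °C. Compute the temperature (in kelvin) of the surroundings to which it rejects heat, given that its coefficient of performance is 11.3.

T_H ≈ 293.0 K

T_C = -4 °C → -4 + 273.15 = 269.15 K.
COP_R = T_C/(T_H − T_C) ⇒ T_H = T_C·(1 + 1/COP_R) = 269.15 × (1 + 1/11.3) = 293.0 K.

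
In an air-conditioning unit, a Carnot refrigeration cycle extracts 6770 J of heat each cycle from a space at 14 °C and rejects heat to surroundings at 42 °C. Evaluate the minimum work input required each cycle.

W_in ≈ 660.1 J

T_H = 42 °C → 42 + 273.15 = 315.15 K.
T_C = 14 °C → 14 + 273.15 = 287.15 K.
COP_R = T_C/(T_H − T_C) = 287.15/28.00 = 10.2554.
W = Q_C/COP_R = 6770/10.2554 = 660.1 J.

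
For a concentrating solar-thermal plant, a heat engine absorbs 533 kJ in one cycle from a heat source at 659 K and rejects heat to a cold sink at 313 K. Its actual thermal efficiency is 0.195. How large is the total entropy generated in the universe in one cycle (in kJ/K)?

ΔS_univ ≈ 0.562 kJ/K

W = η·Q_H = 0.195 × 533 = 103.9 kJ, so Q_C = Q_H − W = 429.1 kJ.
Reservoir entropy changes: ΔS_H = −Q_H/T_H = −533/659.00 = -0.8088 kJ/K and ΔS_C = +Q_C/T_C = 429.1/313.00 = 1.371 kJ/K.
ΔS_univ = −Q_H/T_H + Q_C/T_C = 0.562 kJ/K (> 0, since η = 0.195 < η_Carnot = 0.525).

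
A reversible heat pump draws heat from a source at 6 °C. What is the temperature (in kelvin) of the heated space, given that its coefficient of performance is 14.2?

T_H ≈ 300.3 K

T_C = 6 °C → 6 + 273.15 = 279.15 K.
COP_HP = T_H/(T_H − T_C) ⇒ T_H = T_C·COP_HP/(COP_HP − 1) = 279.15 × 14.2/(14.2 − 1) = 300.3 K.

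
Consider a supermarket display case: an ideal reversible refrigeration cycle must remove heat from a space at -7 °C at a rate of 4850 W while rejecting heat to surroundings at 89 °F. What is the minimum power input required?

Ẇ_in ≈ 704.6 W

T_H = 89 °F → (89 − 32) × 5/9 = 31.67 °C = 304.82 K.
T_C = -7 °C → -7 + 273.15 = 266.15 K.
Carnot COP: COP_R = T_C/(T_H − T_C) = 266.15/38.67 = 6.8832.
W = Q_C/COP_R = 4850/6.8832 = 704.6 W.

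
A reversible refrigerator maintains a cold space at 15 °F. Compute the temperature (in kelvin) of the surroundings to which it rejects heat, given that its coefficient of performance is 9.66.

T_H ≈ 291.0 K

T_C = 15 °F → (15 − 32) × 5/9 = -9.44 °C = 263.71 K.
COP_R = T_C/(T_H − T_C) ⇒ T_H = T_C·(1 + 1/COP_R) = 263.71 × (1 + 1/9.66) = 291.0 K.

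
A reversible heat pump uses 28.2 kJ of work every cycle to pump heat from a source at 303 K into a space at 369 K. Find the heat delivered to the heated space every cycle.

Q_H ≈ 158 kJ

For a reversible heat pump, COP_HP = T_H/(T_H − T_C) = 369.00/66.00 = 5.5909.
Q_H = COP_HP · W = 5.5909 × 28.2 = 158 kJ.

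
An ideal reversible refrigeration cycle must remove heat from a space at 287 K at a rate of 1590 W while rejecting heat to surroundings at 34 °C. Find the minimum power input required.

Ẇ_in ≈ 112 W

T_H = 34 °C → 34 + 273.15 = 307.15 K.
The reversible coefficient of performance is COP_R = T_C/(T_H − T_C) = 287.00/20.15 = 14.2432.
W = Q_C/COP_R = 1590/14.2432 = 112 W.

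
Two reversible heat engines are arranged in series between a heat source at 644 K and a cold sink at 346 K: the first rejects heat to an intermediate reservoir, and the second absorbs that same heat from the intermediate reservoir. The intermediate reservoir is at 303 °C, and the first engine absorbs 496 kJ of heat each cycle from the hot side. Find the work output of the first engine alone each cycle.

W₁ ≈ 52.3 kJ

T_m = 303 °C → 303 + 273.15 = 576.15 K.
First-stage efficiency η₁ = 1 − T_m/T_H = 1 − 576.15/644.00 = 0.1054.
W₁ = η₁·Q_H = 0.1054 × 496 = 52.3 kJ.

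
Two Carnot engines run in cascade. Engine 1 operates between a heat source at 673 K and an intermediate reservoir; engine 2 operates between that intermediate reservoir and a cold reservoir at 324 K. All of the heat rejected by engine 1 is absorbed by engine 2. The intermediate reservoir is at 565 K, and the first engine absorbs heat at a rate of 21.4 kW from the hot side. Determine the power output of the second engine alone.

Heat entering the second stage: Q_m = Q_H·(T_m/T_H) = 21.4 × 565.00/673.00 = 18.0 kW.
Second-stage efficiency η₂ = 1 − T_C/T_m = 1 − 324.00/565.00 = 0.4265, so W₂ = η₂·Q_m = 7.66 kW.

Ẇ₂ ≈ 7.66 kW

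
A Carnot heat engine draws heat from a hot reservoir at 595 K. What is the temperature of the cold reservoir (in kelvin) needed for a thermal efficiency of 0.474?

From η = 1 − T_C/T_H, T_C = T_H·(1 − η) = 595.00 × (1 − 0.474) = 313 K.

T_C ≈ 313 K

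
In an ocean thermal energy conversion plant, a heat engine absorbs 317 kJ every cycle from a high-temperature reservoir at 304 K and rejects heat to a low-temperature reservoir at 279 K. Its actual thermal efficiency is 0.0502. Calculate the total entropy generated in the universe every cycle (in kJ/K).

ΔS_univ ≈ 0.03640 kJ/K

W = η·Q_H = 0.0502 × 317 = 15.91 kJ, so Q_C = Q_H − W = 301.1 kJ.
The hot reservoir loses entropy Q_H/T_H = 317/304.00 = 1.043 kJ/K; the cold reservoir gains Q_C/T_C = 301.1/279.00 = 1.079 kJ/K.
ΔS_univ = −Q_H/T_H + Q_C/T_C = 0.03640 kJ/K (> 0, since η = 0.0502 < η_Carnot = 0.082).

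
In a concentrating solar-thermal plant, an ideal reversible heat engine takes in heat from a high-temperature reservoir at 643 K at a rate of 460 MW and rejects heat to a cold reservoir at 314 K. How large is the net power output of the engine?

Since the cycle is reversible, η = 1 − T_C/T_H = 1 − 314.00/643.00 = 0.5117.
W = η·Q_H = 0.5117 × 460 = 235.4 MW.

Ẇ ≈ 235.4 MW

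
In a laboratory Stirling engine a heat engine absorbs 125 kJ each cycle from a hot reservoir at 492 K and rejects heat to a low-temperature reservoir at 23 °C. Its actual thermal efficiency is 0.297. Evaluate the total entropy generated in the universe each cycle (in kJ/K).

ΔS_univ ≈ 0.0427 kJ/K

T_C = 23 °C → 23 + 273.15 = 296.15 K.
W = η·Q_H = 0.297 × 125 = 37.12 kJ, so Q_C = Q_H − W = 87.88 kJ.
Reservoir entropy changes: ΔS_H = −Q_H/T_H = −125/492.00 = -0.2541 kJ/K and ΔS_C = +Q_C/T_C = 87.88/296.15 = 0.2967 kJ/K.
ΔS_univ = −Q_H/T_H + Q_C/T_C = 0.0427 kJ/K (> 0, since η = 0.297 < η_Carnot = 0.398).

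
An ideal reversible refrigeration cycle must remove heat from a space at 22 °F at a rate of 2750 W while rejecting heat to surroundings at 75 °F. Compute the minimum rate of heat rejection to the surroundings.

Q̇_H ≈ 3053 W

T_H = 75 °F → (75 − 32) × 5/9 = 23.89 °C = 297.04 K.
T_C = 22 °F → (22 − 32) × 5/9 = -5.56 °C = 267.59 K.
For a reversible cycle Q_H/Q_C = T_H/T_C, so Q_H = Q_C·T_H/T_C = 2750 × 297.04/267.59 = 3053 W.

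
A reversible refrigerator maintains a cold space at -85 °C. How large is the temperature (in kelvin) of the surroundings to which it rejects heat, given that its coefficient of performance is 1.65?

T_C = -85 °C → -85 + 273.15 = 188.15 K.
COP_R = T_C/(T_H − T_C) ⇒ T_H = T_C·(1 + 1/COP_R) = 188.15 × (1 + 1/1.65) = 302.2 K.

T_H ≈ 302.2 K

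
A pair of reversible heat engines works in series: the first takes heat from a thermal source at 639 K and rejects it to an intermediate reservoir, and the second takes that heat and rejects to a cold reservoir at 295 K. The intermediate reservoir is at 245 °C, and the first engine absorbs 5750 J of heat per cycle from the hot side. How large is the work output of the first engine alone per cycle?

T_m = 245 °C → 245 + 273.15 = 518.15 K.
First-stage efficiency η₁ = 1 − T_m/T_H = 1 − 518.15/639.00 = 0.1891.
W₁ = η₁·Q_H = 0.1891 × 5750 = 1090 J.

W₁ ≈ 1090 J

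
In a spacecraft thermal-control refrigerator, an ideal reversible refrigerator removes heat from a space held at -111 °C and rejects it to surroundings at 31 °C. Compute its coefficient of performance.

COP_R ≈ 1.14

T_H = 31 °C → 31 + 273.15 = 304.15 K.
T_C = -111 °C → -111 + 273.15 = 162.15 K.
The reversible coefficient of performance is COP_R = T_C/(T_H − T_C) = 162.15/(304.15 − 162.15) = 1.14.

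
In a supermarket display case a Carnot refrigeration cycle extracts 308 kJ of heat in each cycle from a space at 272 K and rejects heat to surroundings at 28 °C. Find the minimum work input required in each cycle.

W_in ≈ 33.01 kJ

T_H = 28 °C → 28 + 273.15 = 301.15 K.
The reversible coefficient of performance is COP_R = T_C/(T_H − T_C) = 272.00/29.15 = 9.3310.
W = Q_C/COP_R = 308/9.3310 = 33.01 kJ.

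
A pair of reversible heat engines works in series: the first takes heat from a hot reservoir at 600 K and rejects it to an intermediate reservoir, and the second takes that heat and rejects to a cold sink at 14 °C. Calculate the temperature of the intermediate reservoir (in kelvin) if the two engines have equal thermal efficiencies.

T_C = 14 °C → 14 + 273.15 = 287.15 K.
Equal efficiencies require 1 − T_m/T_H = 1 − T_C/T_m, i.e. T_m/T_H = T_C/T_m, so T_m = √(T_H·T_C) = √(600.00 × 287.15) = 415.1 K.

T_m ≈ 415.1 K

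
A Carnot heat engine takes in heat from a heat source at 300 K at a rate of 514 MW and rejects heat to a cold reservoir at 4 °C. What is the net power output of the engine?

T_C = 4 °C → 4 + 273.15 = 277.15 K.
Carnot efficiency: η = 1 − T_C/T_H = 1 − 277.15/300.00 = 0.0762.
W = η·Q_H = 0.0762 × 514 = 39.15 MW.

Ẇ ≈ 39.15 MW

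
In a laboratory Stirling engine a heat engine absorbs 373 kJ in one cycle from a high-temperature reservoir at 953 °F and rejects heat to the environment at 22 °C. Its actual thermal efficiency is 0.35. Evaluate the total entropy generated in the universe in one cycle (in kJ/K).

T_H = 953 °F → (953 − 32) × 5/9 = 511.67 °C = 784.82 K.
T_C = 22 °C → 22 + 273.15 = 295.15 K.
W = η·Q_H = 0.35 × 373 = 130.5 kJ, so Q_C = Q_H − W = 242.5 kJ.
Entropy balance on the reservoirs: −Q_H/T_H = -0.4753 kJ/K, +Q_C/T_C = 0.8214 kJ/K.
ΔS_univ = −Q_H/T_H + Q_C/T_C = 0.346 kJ/K (> 0, since η = 0.35 < η_Carnot = 0.624).

ΔS_univ ≈ 0.346 kJ/K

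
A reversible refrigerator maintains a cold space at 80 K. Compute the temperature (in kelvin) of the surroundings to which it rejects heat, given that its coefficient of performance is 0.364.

T_H ≈ 300 K

COP_R = T_C/(T_H − T_C) ⇒ T_H = T_C·(1 + 1/COP_R) = 80.00 × (1 + 1/0.364) = 300 K.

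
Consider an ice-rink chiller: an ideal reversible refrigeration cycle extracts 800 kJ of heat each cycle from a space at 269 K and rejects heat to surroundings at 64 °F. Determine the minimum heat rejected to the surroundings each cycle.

T_H = 64 °F → (64 − 32) × 5/9 = 17.78 °C = 290.93 K.
For a reversible cycle Q_H/Q_C = T_H/T_C, so Q_H = Q_C·T_H/T_C = 800 × 290.93/269.00 = 865.2 kJ.

Q_H ≈ 865.2 kJ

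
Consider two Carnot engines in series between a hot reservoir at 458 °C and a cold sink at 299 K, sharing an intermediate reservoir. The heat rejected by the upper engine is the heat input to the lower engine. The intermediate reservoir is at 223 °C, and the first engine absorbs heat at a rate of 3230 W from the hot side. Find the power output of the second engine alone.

Ẇ₂ ≈ 870.9 W

T_H = 458 °C → 458 + 273.15 = 731.15 K.
T_m = 223 °C → 223 + 273.15 = 496.15 K.
Heat entering the second stage: Q_m = Q_H·(T_m/T_H) = 3230 × 496.15/731.15 = 2192 W.
Second-stage efficiency η₂ = 1 − T_C/T_m = 1 − 299.00/496.15 = 0.3974, so W₂ = η₂·Q_m = 870.9 W.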